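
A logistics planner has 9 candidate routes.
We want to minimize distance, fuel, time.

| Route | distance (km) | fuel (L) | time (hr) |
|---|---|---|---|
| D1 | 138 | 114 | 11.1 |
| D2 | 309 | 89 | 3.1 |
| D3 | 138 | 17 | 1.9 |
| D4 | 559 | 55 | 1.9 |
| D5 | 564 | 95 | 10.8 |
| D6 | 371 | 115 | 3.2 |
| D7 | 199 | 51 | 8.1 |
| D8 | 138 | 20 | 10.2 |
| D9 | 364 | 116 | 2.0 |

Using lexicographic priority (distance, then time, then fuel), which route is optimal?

First minimize distance: best is 138, kept {D1, D3, D8}.
Then minimize time: best is 1.9, kept {D3}.

D3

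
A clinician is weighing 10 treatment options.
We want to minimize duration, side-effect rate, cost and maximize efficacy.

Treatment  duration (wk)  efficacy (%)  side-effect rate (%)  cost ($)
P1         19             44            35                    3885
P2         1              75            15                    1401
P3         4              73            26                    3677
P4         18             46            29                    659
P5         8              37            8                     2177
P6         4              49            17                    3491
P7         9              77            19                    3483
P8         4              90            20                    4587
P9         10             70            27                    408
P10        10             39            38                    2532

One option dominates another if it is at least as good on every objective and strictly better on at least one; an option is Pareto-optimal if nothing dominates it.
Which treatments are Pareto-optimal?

P2, P5, P7, P8, P9

P1: dominated by P2 (duration 1≤19, efficacy 75≥44, side-effect rate 15≤35, cost 1401≤3885).
P2: not dominated (best duration).
P3: dominated by P2 (duration 1≤4, efficacy 75≥73, side-effect rate 15≤26, cost 1401≤3677).
P4: dominated by P9 (duration 10≤18, efficacy 70≥46, side-effect rate 27≤29, cost 408≤659).
P5: not dominated (best side-effect rate).
P6: dominated by P2 (duration 1≤4, efficacy 75≥49, side-effect rate 15≤17, cost 1401≤3491).
P7: not dominated.
P8: not dominated (best efficacy).
P9: not dominated (best cost).
P10: dominated by P2 (duration 1≤10, efficacy 75≥39, side-effect rate 15≤38, cost 1401≤2532).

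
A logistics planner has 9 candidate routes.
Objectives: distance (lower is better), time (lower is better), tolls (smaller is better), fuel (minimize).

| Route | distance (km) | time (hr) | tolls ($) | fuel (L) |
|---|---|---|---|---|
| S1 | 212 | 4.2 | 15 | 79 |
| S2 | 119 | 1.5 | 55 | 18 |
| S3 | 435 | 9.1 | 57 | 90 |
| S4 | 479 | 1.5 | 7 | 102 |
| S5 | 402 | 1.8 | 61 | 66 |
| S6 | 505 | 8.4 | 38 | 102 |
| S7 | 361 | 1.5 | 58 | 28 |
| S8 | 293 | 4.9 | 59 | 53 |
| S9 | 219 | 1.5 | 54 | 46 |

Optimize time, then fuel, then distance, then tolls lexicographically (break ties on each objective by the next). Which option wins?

First minimize time: best is 1.5, kept {S2, S4, S7, S9}.
Then minimize fuel: best is 18, kept {S2}.

S2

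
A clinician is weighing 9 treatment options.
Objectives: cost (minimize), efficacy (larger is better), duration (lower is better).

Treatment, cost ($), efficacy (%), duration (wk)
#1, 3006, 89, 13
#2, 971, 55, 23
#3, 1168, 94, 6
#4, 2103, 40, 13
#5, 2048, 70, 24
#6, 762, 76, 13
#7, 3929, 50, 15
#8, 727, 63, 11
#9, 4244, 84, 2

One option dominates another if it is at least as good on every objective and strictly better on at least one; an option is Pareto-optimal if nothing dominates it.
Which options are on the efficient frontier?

#3, #6, #8, #9

#1: dominated by #3 (cost 1168≤3006, efficacy 94≥89, duration 6≤13).
#2: dominated by #6 (cost 762≤971, efficacy 76≥55, duration 13≤23).
#3: not dominated (best efficacy).
#4: dominated by #3 (cost 1168≤2103, efficacy 94≥40, duration 6≤13).
#5: dominated by #3 (cost 1168≤2048, efficacy 94≥70, duration 6≤24).
#6: not dominated.
#7: dominated by #1 (cost 3006≤3929, efficacy 89≥50, duration 13≤15).
#8: not dominated (best cost).
#9: not dominated (best duration).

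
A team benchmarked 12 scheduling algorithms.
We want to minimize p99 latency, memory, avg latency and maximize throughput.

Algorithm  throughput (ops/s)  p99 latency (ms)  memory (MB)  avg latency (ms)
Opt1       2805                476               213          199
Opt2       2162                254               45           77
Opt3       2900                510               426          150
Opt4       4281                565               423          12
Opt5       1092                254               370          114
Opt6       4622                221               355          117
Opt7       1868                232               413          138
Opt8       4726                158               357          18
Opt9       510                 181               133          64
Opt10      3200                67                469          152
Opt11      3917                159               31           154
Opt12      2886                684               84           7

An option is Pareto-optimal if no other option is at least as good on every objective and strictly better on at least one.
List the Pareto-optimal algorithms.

Opt1: dominated by Opt11 (throughput 3917≥2805, p99 latency 159≤476, memory 31≤213, avg latency 154≤199).
Opt2: not dominated.
Opt3: dominated by Opt6 (throughput 4622≥2900, p99 latency 221≤510, memory 355≤426, avg latency 117≤150).
Opt4: not dominated.
Opt5: dominated by Opt2 (throughput 2162≥1092, p99 latency 254≤254, memory 45≤370, avg latency 77≤114).
Opt6: not dominated.
Opt7: dominated by Opt6 (throughput 4622≥1868, p99 latency 221≤232, memory 355≤413, avg latency 117≤138).
Opt8: not dominated (best throughput).
Opt9: not dominated.
Opt10: not dominated (best p99 latency).
Opt11: not dominated (best memory).
Opt12: not dominated (best avg latency).

Opt2, Opt4, Opt6, Opt8, Opt9, Opt10, Opt11, Opt12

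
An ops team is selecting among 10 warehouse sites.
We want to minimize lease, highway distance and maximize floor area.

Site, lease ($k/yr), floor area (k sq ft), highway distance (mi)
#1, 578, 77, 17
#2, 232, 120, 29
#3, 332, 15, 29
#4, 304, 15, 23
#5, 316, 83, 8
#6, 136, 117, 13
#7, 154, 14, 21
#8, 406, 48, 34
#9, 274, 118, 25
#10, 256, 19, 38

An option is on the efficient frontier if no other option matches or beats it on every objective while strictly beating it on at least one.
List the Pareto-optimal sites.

#1: dominated by #5 (lease 316≤578, floor area 83≥77, highway distance 8≤17).
#2: not dominated (best floor area).
#3: dominated by #2 (lease 232≤332, floor area 120≥15, highway distance 29≤29).
#4: dominated by #6 (lease 136≤304, floor area 117≥15, highway distance 13≤23).
#5: not dominated (best highway distance).
#6: not dominated (best lease).
#7: dominated by #6 (lease 136≤154, floor area 117≥14, highway distance 13≤21).
#8: dominated by #2 (lease 232≤406, floor area 120≥48, highway distance 29≤34).
#9: not dominated.
#10: dominated by #2 (lease 232≤256, floor area 120≥19, highway distance 29≤38).

#2, #5, #6, #9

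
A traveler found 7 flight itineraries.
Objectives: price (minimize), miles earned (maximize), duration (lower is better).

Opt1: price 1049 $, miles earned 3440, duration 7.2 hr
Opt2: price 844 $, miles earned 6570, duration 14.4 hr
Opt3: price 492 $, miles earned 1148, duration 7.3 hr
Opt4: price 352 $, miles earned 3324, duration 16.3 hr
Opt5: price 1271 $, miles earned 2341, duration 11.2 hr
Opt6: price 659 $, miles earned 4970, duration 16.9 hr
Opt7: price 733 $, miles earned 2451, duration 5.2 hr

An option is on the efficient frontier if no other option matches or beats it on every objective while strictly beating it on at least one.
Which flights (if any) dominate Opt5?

Opt1, Opt7

Opt1: price 1049≤1271, miles earned 3440≥2341, duration 7.2≤11.2 — dominates Opt5.
Opt7: price 733≤1271, miles earned 2451≥2341, duration 5.2≤11.2 — dominates Opt5.
Others (Opt2, Opt3, Opt4, Opt6) are each worse than Opt5 on at least one objective.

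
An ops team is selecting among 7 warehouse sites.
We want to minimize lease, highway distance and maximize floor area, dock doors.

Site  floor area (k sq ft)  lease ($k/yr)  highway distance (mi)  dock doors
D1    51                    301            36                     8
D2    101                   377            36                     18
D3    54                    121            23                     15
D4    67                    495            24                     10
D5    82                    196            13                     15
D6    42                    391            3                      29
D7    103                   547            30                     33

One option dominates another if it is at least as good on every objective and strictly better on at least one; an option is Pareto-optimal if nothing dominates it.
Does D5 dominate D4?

Yes

D5 vs D4: floor area 82≥67, lease 196≤495, highway distance 13≤24, dock doors 15≥10 — D5 is at least as good on every objective with at least one strict improvement.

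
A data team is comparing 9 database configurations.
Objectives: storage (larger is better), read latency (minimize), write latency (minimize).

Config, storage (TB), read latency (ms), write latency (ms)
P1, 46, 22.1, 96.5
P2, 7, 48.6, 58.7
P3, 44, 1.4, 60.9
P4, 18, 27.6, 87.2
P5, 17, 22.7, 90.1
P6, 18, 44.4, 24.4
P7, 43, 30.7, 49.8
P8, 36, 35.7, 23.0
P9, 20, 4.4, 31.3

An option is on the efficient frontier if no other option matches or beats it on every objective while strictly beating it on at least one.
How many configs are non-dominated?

5

P1: not dominated (best storage).
P2: dominated by P6 (storage 18≥7, read latency 44.4≤48.6, write latency 24.4≤58.7).
P3: not dominated (best read latency).
P4: dominated by P3 (storage 44≥18, read latency 1.4≤27.6, write latency 60.9≤87.2).
P5: dominated by P3 (storage 44≥17, read latency 1.4≤22.7, write latency 60.9≤90.1).
P6: dominated by P8 (storage 36≥18, read latency 35.7≤44.4, write latency 23.0≤24.4).
P7: not dominated.
P8: not dominated (best write latency).
P9: not dominated.
Pareto-optimal: P1, P3, P7, P8, P9 → 5.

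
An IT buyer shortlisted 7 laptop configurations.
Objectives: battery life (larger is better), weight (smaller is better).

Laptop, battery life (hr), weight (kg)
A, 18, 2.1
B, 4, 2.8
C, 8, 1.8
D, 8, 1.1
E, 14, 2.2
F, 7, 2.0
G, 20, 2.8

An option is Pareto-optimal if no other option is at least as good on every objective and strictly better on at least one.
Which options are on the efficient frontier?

A: not dominated.
B: dominated by A (battery life 18≥4, weight 2.1≤2.8).
C: dominated by D (battery life 8≥8, weight 1.1≤1.8).
D: not dominated (best weight).
E: dominated by A (battery life 18≥14, weight 2.1≤2.2).
F: dominated by C (battery life 8≥7, weight 1.8≤2.0).
G: not dominated (best battery life).

A, D, G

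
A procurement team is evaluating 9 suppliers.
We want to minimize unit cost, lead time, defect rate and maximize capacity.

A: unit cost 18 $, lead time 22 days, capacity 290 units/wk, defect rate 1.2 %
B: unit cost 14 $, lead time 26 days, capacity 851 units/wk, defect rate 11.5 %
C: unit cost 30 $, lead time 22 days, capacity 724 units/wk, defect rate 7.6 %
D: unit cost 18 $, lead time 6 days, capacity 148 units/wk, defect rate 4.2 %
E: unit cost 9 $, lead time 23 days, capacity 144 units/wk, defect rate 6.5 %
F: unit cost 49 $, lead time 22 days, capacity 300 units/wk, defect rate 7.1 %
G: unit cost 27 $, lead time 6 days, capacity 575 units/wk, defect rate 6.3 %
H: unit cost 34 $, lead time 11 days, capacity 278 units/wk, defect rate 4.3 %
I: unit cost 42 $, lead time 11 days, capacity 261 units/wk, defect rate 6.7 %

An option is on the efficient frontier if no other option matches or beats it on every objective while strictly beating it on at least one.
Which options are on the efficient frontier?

A, B, C, D, E, G, H

A: not dominated (best defect rate).
B: not dominated (best capacity).
C: not dominated.
D: not dominated.
E: not dominated (best unit cost).
F: dominated by G (unit cost 27≤49, lead time 6≤22, capacity 575≥300, defect rate 6.3≤7.1).
G: not dominated.
H: not dominated.
I: dominated by G (unit cost 27≤42, lead time 6≤11, capacity 575≥261, defect rate 6.3≤6.7).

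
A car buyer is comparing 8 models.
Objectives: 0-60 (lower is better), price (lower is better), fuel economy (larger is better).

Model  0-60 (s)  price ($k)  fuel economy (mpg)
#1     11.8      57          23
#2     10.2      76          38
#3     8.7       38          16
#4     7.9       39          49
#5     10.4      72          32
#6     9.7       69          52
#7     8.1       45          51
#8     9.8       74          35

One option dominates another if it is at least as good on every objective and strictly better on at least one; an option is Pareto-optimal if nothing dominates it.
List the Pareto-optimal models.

#1: dominated by #4 (0-60 7.9≤11.8, price 39≤57, fuel economy 49≥23).
#2: dominated by #4 (0-60 7.9≤10.2, price 39≤76, fuel economy 49≥38).
#3: not dominated (best price).
#4: not dominated (best 0-60).
#5: dominated by #4 (0-60 7.9≤10.4, price 39≤72, fuel economy 49≥32).
#6: not dominated (best fuel economy).
#7: not dominated.
#8: dominated by #4 (0-60 7.9≤9.8, price 39≤74, fuel economy 49≥35).

#3, #4, #6, #7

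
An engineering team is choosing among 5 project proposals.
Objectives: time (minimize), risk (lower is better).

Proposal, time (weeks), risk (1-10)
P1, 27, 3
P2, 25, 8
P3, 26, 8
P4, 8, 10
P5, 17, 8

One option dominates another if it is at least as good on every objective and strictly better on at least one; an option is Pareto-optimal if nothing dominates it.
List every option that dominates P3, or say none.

P2: time 25≤26, risk 8≤8 — dominates P3.
P5: time 17≤26, risk 8≤8 — dominates P3.
Others (P1, P4) are each worse than P3 on at least one objective.

P2, P5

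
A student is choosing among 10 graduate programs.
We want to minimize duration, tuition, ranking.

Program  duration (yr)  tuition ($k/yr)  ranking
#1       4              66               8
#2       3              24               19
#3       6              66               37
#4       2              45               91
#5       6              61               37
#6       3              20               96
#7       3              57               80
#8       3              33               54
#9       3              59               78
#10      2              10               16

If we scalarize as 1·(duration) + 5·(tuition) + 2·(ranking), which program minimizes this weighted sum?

#1: 1·4 + 5·66 + 2·8 = 350
#2: 1·3 + 5·24 + 2·19 = 161
#3: 1·6 + 5·66 + 2·37 = 410
#4: 1·2 + 5·45 + 2·91 = 409
#5: 1·6 + 5·61 + 2·37 = 385
#6: 1·3 + 5·20 + 2·96 = 295
#7: 1·3 + 5·57 + 2·80 = 448
#8: 1·3 + 5·33 + 2·54 = 276
#9: 1·3 + 5·59 + 2·78 = 454
#10: 1·2 + 5·10 + 2·16 = 84
Lowest: #10 at 84.

#10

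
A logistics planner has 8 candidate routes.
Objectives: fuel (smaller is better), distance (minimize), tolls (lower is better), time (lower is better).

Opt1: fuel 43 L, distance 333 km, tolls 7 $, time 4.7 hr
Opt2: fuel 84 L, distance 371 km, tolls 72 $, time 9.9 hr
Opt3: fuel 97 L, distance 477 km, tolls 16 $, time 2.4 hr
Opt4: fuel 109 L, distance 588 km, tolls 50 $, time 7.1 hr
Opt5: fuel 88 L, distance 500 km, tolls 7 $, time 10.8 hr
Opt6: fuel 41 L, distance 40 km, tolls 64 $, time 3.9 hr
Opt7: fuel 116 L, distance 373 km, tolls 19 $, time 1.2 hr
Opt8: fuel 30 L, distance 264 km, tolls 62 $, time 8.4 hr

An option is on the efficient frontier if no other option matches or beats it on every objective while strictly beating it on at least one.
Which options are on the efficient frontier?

Opt1, Opt3, Opt6, Opt7, Opt8

Opt1: not dominated.
Opt2: dominated by Opt1 (fuel 43≤84, distance 333≤371, tolls 7≤72, time 4.7≤9.9).
Opt3: not dominated.
Opt4: dominated by Opt1 (fuel 43≤109, distance 333≤588, tolls 7≤50, time 4.7≤7.1).
Opt5: dominated by Opt1 (fuel 43≤88, distance 333≤500, tolls 7≤7, time 4.7≤10.8).
Opt6: not dominated (best distance).
Opt7: not dominated (best time).
Opt8: not dominated (best fuel).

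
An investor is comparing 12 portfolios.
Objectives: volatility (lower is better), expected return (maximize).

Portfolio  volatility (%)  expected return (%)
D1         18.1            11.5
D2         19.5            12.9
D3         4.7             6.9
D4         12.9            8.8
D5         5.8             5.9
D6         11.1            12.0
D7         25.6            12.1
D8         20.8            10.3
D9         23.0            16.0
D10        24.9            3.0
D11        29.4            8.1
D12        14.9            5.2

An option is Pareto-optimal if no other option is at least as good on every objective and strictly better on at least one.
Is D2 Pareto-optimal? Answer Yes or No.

D1: worse on expected return (11.5 vs 12.9).
D3: worse on expected return (6.9 vs 12.9).
D4: worse on expected return (8.8 vs 12.9).
D5: worse on expected return (5.9 vs 12.9).
D6: worse on expected return (12.0 vs 12.9).
D7: worse on volatility (25.6 vs 19.5).
D8: worse on volatility (20.8 vs 19.5).
D9: worse on volatility (23.0 vs 19.5).
D10: worse on volatility (24.9 vs 19.5).
D11: worse on volatility (29.4 vs 19.5).
D12: worse on expected return (5.2 vs 12.9).
No option is at least as good as D2 on every objective and strictly better on one.

Yes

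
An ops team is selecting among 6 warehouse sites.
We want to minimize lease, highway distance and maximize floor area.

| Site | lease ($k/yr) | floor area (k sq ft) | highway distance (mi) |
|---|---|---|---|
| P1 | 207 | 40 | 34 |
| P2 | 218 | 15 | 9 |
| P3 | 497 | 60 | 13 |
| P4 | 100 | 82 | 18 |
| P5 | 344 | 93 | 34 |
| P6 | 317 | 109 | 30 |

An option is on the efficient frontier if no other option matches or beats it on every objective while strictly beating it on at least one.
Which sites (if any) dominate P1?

P4

P4: lease 100≤207, floor area 82≥40, highway distance 18≤34 — dominates P1.
Others (P2, P3, P5, P6) are each worse than P1 on at least one objective.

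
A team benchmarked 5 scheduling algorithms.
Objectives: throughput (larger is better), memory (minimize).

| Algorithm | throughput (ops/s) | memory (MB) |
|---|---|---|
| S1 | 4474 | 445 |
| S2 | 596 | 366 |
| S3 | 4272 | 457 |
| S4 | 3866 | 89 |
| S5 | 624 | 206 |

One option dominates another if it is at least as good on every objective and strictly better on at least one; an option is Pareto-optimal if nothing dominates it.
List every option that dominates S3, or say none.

S1: throughput 4474≥4272, memory 445≤457 — dominates S3.
Others (S2, S4, S5) are each worse than S3 on at least one objective.

S1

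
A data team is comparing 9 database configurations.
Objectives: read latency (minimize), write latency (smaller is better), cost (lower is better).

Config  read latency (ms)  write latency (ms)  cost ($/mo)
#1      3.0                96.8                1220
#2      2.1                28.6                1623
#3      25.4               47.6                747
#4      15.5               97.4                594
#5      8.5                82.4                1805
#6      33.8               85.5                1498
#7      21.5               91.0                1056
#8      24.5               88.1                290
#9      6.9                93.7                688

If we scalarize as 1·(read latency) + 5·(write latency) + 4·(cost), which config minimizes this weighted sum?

#1: 1·3.0 + 5·96.8 + 4·1220 = 5367.0
#2: 1·2.1 + 5·28.6 + 4·1623 = 6637.1
#3: 1·25.4 + 5·47.6 + 4·747 = 3251.4
#4: 1·15.5 + 5·97.4 + 4·594 = 2878.5
#5: 1·8.5 + 5·82.4 + 4·1805 = 7640.5
#6: 1·33.8 + 5·85.5 + 4·1498 = 6453.3
#7: 1·21.5 + 5·91.0 + 4·1056 = 4700.5
#8: 1·24.5 + 5·88.1 + 4·290 = 1625.0
#9: 1·6.9 + 5·93.7 + 4·688 = 3227.4
Lowest: #8 at 1625.0.

#8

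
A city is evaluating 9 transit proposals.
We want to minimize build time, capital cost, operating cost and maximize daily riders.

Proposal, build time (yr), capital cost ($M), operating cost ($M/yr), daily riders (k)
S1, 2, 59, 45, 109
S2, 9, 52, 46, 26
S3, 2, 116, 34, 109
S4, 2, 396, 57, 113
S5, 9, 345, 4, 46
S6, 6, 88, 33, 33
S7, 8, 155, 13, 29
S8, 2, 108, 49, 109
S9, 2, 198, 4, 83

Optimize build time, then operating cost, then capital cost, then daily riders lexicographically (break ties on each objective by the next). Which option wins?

S9

First minimize build time: best is 2, kept {S1, S3, S4, S8, S9}.
Then minimize operating cost: best is 4, kept {S9}.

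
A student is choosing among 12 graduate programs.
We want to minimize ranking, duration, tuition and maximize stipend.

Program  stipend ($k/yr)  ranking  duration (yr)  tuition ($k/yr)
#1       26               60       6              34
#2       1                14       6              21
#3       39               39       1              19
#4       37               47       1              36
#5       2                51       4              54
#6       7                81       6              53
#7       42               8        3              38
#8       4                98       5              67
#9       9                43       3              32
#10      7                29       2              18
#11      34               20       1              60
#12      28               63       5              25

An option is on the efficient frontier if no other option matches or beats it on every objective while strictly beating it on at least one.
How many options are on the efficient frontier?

#1: dominated by #3 (stipend 39≥26, ranking 39≤60, duration 1≤6, tuition 19≤34).
#2: not dominated.
#3: not dominated.
#4: dominated by #3 (stipend 39≥37, ranking 39≤47, duration 1≤1, tuition 19≤36).
#5: dominated by #3 (stipend 39≥2, ranking 39≤51, duration 1≤4, tuition 19≤54).
#6: dominated by #1 (stipend 26≥7, ranking 60≤81, duration 6≤6, tuition 34≤53).
#7: not dominated (best stipend).
#8: dominated by #3 (stipend 39≥4, ranking 39≤98, duration 1≤5, tuition 19≤67).
#9: dominated by #3 (stipend 39≥9, ranking 39≤43, duration 1≤3, tuition 19≤32).
#10: not dominated (best tuition).
#11: not dominated.
#12: dominated by #3 (stipend 39≥28, ranking 39≤63, duration 1≤5, tuition 19≤25).
Pareto-optimal: #2, #3, #7, #10, #11 → 5.

5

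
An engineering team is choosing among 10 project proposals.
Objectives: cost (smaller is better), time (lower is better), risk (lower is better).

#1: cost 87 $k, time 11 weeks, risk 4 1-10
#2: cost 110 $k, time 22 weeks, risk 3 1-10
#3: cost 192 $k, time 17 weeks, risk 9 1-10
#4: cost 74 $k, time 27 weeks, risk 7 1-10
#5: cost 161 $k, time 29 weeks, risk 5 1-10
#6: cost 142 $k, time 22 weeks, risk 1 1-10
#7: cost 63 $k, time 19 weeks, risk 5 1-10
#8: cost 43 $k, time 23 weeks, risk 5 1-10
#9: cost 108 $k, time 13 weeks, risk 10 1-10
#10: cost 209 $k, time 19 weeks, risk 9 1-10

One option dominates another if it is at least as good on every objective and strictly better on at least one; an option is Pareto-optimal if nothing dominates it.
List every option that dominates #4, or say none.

#7: cost 63≤74, time 19≤27, risk 5≤7 — dominates #4.
#8: cost 43≤74, time 23≤27, risk 5≤7 — dominates #4.
Others (#1, #2, #3, #5, #6, #9, #10) are each worse than #4 on at least one objective.

#7, #8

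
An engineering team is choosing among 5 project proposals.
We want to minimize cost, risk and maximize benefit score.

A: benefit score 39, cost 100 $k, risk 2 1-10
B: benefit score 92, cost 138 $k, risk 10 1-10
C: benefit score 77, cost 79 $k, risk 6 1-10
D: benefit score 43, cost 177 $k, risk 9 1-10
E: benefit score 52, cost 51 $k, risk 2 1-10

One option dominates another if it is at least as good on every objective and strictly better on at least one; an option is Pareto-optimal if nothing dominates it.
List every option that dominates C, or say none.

A: worse on benefit score (39 vs 77).
B: worse on cost (138 vs 79).
D: worse on benefit score (43 vs 77).
E: worse on benefit score (52 vs 77).
No option dominates C.

none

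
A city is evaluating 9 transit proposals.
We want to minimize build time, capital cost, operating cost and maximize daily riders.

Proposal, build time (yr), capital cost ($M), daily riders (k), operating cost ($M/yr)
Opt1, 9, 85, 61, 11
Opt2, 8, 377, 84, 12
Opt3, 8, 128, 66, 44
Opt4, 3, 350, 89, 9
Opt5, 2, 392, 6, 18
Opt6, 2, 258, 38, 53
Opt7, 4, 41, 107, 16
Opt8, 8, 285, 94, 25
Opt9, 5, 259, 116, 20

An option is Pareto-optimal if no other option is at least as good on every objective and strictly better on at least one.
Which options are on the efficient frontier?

Opt1, Opt4, Opt5, Opt6, Opt7, Opt9

Opt1: not dominated.
Opt2: dominated by Opt4 (build time 3≤8, capital cost 350≤377, daily riders 89≥84, operating cost 9≤12).
Opt3: dominated by Opt7 (build time 4≤8, capital cost 41≤128, daily riders 107≥66, operating cost 16≤44).
Opt4: not dominated (best operating cost).
Opt5: not dominated.
Opt6: not dominated.
Opt7: not dominated (best capital cost).
Opt8: dominated by Opt7 (build time 4≤8, capital cost 41≤285, daily riders 107≥94, operating cost 16≤25).
Opt9: not dominated (best daily riders).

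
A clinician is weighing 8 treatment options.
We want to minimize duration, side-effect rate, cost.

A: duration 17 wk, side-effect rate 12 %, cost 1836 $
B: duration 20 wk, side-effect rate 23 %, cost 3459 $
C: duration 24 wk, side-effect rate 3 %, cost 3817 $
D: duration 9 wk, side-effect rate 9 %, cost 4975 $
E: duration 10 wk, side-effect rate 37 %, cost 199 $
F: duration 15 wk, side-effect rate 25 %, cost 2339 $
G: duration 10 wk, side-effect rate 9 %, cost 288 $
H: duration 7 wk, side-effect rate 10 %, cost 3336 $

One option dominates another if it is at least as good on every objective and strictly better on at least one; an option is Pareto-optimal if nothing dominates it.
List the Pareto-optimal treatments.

C, D, E, G, H

A: dominated by G (duration 10≤17, side-effect rate 9≤12, cost 288≤1836).
B: dominated by A (duration 17≤20, side-effect rate 12≤23, cost 1836≤3459).
C: not dominated (best side-effect rate).
D: not dominated.
E: not dominated (best cost).
F: dominated by G (duration 10≤15, side-effect rate 9≤25, cost 288≤2339).
G: not dominated.
H: not dominated (best duration).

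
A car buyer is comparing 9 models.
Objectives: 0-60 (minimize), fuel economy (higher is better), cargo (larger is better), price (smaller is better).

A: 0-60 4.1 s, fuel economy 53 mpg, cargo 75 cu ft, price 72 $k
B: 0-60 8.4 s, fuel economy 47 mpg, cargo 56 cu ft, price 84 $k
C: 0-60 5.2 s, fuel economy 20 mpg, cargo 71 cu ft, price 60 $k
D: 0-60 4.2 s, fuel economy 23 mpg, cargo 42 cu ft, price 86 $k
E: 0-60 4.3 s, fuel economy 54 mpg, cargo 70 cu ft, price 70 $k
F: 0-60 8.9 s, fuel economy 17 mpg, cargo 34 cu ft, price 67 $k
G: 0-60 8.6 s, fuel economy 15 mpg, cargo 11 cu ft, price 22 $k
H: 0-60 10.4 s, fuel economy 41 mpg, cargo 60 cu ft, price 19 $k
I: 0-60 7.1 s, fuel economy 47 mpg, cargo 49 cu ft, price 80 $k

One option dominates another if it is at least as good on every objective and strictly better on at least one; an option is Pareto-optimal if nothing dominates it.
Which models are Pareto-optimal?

A: not dominated (best 0-60).
B: dominated by A (0-60 4.1≤8.4, fuel economy 53≥47, cargo 75≥56, price 72≤84).
C: not dominated.
D: dominated by A (0-60 4.1≤4.2, fuel economy 53≥23, cargo 75≥42, price 72≤86).
E: not dominated (best fuel economy).
F: dominated by C (0-60 5.2≤8.9, fuel economy 20≥17, cargo 71≥34, price 60≤67).
G: not dominated.
H: not dominated (best price).
I: dominated by A (0-60 4.1≤7.1, fuel economy 53≥47, cargo 75≥49, price 72≤80).

A, C, E, G, H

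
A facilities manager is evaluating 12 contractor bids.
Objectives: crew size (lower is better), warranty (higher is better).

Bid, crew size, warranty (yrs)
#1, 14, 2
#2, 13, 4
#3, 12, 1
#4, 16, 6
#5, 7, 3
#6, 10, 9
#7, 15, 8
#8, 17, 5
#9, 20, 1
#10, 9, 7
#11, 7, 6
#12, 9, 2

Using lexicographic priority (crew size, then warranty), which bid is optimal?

#11

First minimize crew size: best is 7, kept {#5, #11}.
Then maximize warranty: best is 6, kept {#11}.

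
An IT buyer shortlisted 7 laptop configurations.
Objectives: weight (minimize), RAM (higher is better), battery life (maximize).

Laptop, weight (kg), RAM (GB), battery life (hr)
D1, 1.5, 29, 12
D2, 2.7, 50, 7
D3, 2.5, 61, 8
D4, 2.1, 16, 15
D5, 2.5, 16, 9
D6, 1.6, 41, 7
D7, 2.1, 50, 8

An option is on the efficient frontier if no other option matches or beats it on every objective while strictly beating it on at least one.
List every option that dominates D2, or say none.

D3, D7

D3: weight 2.5≤2.7, RAM 61≥50, battery life 8≥7 — dominates D2.
D7: weight 2.1≤2.7, RAM 50≥50, battery life 8≥7 — dominates D2.
Others (D1, D4, D5, D6) are each worse than D2 on at least one objective.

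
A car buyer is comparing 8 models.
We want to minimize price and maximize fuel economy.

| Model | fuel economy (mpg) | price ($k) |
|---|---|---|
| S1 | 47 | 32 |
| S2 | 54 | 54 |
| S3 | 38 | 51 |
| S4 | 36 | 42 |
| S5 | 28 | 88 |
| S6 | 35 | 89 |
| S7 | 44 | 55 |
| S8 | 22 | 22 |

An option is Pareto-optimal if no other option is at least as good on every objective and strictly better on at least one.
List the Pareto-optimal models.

S1: not dominated.
S2: not dominated (best fuel economy).
S3: dominated by S1 (fuel economy 47≥38, price 32≤51).
S4: dominated by S1 (fuel economy 47≥36, price 32≤42).
S5: dominated by S1 (fuel economy 47≥28, price 32≤88).
S6: dominated by S1 (fuel economy 47≥35, price 32≤89).
S7: dominated by S1 (fuel economy 47≥44, price 32≤55).
S8: not dominated (best price).

S1, S2, S8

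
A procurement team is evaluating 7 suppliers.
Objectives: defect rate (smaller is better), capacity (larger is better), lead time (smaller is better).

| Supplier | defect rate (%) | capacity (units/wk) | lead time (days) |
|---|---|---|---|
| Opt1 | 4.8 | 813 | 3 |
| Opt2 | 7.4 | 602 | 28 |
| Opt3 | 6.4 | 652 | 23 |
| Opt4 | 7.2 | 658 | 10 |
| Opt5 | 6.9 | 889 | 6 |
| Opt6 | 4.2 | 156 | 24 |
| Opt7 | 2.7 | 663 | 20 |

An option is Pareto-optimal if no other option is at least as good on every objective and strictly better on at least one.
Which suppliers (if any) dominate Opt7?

Opt1: worse on defect rate (4.8 vs 2.7).
Opt2: worse on defect rate (7.4 vs 2.7).
Opt3: worse on defect rate (6.4 vs 2.7).
Opt4: worse on defect rate (7.2 vs 2.7).
Opt5: worse on defect rate (6.9 vs 2.7).
Opt6: worse on defect rate (4.2 vs 2.7).
No option dominates Opt7.

none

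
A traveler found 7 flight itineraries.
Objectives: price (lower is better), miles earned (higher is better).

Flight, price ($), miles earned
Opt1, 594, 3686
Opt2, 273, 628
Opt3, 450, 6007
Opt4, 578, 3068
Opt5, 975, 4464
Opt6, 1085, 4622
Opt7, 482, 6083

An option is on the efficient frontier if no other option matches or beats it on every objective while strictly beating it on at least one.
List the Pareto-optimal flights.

Opt2, Opt3, Opt7

Opt1: dominated by Opt3 (price 450≤594, miles earned 6007≥3686).
Opt2: not dominated (best price).
Opt3: not dominated.
Opt4: dominated by Opt3 (price 450≤578, miles earned 6007≥3068).
Opt5: dominated by Opt3 (price 450≤975, miles earned 6007≥4464).
Opt6: dominated by Opt3 (price 450≤1085, miles earned 6007≥4622).
Opt7: not dominated (best miles earned).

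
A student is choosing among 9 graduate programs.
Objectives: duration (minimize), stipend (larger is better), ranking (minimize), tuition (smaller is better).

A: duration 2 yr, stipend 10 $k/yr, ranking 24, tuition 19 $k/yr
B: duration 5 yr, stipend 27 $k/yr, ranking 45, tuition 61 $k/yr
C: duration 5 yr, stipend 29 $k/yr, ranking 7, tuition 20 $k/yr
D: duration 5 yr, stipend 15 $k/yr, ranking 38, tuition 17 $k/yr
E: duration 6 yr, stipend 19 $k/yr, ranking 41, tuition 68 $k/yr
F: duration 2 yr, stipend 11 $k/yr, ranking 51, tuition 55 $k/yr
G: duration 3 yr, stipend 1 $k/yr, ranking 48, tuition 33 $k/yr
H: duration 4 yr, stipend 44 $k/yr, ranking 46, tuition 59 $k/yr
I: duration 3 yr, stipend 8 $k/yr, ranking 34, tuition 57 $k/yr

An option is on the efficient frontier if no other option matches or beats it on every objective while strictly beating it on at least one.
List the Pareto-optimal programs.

A: not dominated.
B: dominated by C (duration 5≤5, stipend 29≥27, ranking 7≤45, tuition 20≤61).
C: not dominated (best ranking).
D: not dominated (best tuition).
E: dominated by C (duration 5≤6, stipend 29≥19, ranking 7≤41, tuition 20≤68).
F: not dominated.
G: dominated by A (duration 2≤3, stipend 10≥1, ranking 24≤48, tuition 19≤33).
H: not dominated (best stipend).
I: dominated by A (duration 2≤3, stipend 10≥8, ranking 24≤34, tuition 19≤57).

A, C, D, F, H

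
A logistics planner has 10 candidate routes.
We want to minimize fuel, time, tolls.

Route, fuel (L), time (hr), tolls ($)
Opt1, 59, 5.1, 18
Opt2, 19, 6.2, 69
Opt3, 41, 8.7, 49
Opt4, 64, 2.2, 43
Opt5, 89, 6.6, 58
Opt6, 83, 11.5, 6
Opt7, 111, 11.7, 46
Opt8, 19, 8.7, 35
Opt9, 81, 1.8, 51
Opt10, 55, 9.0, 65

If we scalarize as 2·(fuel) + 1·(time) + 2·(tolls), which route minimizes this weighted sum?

Opt8

Opt1: 2·59 + 1·5.1 + 2·18 = 159.1
Opt2: 2·19 + 1·6.2 + 2·69 = 182.2
Opt3: 2·41 + 1·8.7 + 2·49 = 188.7
Opt4: 2·64 + 1·2.2 + 2·43 = 216.2
Opt5: 2·89 + 1·6.6 + 2·58 = 300.6
Opt6: 2·83 + 1·11.5 + 2·6 = 189.5
Opt7: 2·111 + 1·11.7 + 2·46 = 325.7
Opt8: 2·19 + 1·8.7 + 2·35 = 116.7
Opt9: 2·81 + 1·1.8 + 2·51 = 265.8
Opt10: 2·55 + 1·9.0 + 2·65 = 249.0
Lowest: Opt8 at 116.7.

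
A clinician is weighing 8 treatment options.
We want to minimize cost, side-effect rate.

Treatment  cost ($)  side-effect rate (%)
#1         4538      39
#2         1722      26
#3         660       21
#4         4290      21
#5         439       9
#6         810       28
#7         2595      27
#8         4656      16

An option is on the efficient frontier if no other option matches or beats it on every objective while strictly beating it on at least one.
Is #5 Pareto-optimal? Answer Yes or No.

#1: worse on cost (4538 vs 439).
#2: worse on cost (1722 vs 439).
#3: worse on cost (660 vs 439).
#4: worse on cost (4290 vs 439).
#6: worse on cost (810 vs 439).
#7: worse on cost (2595 vs 439).
#8: worse on cost (4656 vs 439).
No option is at least as good as #5 on every objective and strictly better on one.

Yes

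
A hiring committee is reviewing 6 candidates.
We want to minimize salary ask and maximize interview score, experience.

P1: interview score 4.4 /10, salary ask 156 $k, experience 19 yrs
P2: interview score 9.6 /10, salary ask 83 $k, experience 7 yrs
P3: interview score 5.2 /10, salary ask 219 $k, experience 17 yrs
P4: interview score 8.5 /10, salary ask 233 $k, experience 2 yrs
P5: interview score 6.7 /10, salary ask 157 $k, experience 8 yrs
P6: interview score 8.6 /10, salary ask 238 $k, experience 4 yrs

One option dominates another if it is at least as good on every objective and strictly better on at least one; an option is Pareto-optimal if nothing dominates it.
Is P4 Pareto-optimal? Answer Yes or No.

No

P2 vs P4: interview score 9.6≥8.5, salary ask 83≤233, experience 7≥2 — P2 is at least as good on every objective and strictly better on at least one, so P2 dominates P4.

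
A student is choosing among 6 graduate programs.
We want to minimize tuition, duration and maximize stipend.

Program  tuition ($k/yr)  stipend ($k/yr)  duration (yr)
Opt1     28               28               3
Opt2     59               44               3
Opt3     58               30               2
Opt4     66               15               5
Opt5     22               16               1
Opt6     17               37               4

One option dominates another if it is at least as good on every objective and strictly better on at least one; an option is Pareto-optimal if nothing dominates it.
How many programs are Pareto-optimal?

Opt1: not dominated.
Opt2: not dominated (best stipend).
Opt3: not dominated.
Opt4: dominated by Opt1 (tuition 28≤66, stipend 28≥15, duration 3≤5).
Opt5: not dominated (best duration).
Opt6: not dominated (best tuition).
Pareto-optimal: Opt1, Opt2, Opt3, Opt5, Opt6 → 5.

5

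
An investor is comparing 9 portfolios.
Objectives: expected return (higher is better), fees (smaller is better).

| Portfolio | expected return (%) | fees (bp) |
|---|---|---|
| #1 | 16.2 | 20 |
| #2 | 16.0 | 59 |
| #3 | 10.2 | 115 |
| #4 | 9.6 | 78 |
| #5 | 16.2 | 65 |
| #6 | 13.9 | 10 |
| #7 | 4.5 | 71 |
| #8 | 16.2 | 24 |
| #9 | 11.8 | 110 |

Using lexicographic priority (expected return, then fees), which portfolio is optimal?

#1

First maximize expected return: best is 16.2, kept {#1, #5, #8}.
Then minimize fees: best is 20, kept {#1}.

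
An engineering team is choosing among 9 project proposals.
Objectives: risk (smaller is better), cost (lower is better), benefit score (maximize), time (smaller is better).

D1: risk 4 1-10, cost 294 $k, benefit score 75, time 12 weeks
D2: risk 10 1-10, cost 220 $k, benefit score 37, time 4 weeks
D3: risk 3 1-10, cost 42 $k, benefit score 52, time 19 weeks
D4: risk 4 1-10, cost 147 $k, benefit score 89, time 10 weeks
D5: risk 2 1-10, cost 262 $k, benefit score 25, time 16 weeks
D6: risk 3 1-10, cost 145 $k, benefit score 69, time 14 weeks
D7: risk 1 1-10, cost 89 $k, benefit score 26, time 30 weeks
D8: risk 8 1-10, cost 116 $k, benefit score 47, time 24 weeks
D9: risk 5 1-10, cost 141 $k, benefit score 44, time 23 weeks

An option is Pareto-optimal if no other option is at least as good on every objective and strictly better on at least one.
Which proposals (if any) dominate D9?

D3: risk 3≤5, cost 42≤141, benefit score 52≥44, time 19≤23 — dominates D9.
Others (D1, D2, D4, D5, D6, D7, D8) are each worse than D9 on at least one objective.

D3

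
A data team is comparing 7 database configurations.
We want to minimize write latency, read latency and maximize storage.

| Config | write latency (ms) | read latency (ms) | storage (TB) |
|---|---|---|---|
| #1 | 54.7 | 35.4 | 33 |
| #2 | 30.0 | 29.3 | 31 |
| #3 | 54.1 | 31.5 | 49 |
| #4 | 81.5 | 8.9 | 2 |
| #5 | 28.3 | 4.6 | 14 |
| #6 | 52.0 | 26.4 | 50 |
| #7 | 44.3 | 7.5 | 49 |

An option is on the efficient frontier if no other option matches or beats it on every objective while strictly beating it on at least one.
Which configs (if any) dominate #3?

#6: write latency 52.0≤54.1, read latency 26.4≤31.5, storage 50≥49 — dominates #3.
#7: write latency 44.3≤54.1, read latency 7.5≤31.5, storage 49≥49 — dominates #3.
Others (#1, #2, #4, #5) are each worse than #3 on at least one objective.

#6, #7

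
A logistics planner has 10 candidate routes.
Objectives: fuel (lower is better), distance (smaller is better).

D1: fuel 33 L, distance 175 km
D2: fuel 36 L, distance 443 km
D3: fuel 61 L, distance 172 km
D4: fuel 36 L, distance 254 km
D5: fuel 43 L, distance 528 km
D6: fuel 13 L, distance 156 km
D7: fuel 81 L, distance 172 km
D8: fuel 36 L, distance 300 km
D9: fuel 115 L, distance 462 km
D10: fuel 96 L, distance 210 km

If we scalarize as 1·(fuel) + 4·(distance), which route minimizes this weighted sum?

D1: 1·33 + 4·175 = 733
D2: 1·36 + 4·443 = 1808
D3: 1·61 + 4·172 = 749
D4: 1·36 + 4·254 = 1052
D5: 1·43 + 4·528 = 2155
D6: 1·13 + 4·156 = 637
D7: 1·81 + 4·172 = 769
D8: 1·36 + 4·300 = 1236
D9: 1·115 + 4·462 = 1963
D10: 1·96 + 4·210 = 936
Lowest: D6 at 637.

D6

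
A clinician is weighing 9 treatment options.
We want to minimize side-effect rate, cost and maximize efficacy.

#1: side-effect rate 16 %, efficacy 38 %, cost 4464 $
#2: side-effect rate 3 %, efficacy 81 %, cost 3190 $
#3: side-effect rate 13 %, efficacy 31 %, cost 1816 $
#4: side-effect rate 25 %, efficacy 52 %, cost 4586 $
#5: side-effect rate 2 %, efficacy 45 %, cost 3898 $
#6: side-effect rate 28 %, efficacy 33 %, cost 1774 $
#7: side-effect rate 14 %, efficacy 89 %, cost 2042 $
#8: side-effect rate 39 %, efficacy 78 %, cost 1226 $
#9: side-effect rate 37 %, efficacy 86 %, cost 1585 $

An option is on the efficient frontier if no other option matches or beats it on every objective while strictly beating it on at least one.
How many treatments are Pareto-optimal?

#1: dominated by #2 (side-effect rate 3≤16, efficacy 81≥38, cost 3190≤4464).
#2: not dominated.
#3: not dominated.
#4: dominated by #2 (side-effect rate 3≤25, efficacy 81≥52, cost 3190≤4586).
#5: not dominated (best side-effect rate).
#6: not dominated.
#7: not dominated (best efficacy).
#8: not dominated (best cost).
#9: not dominated.
Pareto-optimal: #2, #3, #5, #6, #7, #8, #9 → 7.

7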